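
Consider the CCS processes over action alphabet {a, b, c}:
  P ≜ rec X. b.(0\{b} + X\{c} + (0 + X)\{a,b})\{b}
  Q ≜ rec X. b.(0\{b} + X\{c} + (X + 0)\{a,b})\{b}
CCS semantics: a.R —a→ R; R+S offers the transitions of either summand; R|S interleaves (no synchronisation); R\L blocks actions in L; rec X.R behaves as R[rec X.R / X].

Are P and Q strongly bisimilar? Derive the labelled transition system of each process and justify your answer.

YES

LTS(P): 2 reachable states
  p0 = rec X. b.(0\{b} + X\{c} + (0 + X)\{a,b})\{b} | —b→ p1
  p1 = (0\{b} + (rec X. b.(0\{b} + X\{c} + (0 + X)\{a,b})\{b})\{c} + (0 + (rec X. b.(0\{b} + X\{c} + (0 + X)\{a,b})\{b}))\{a,b})\{b} | ∅
LTS(Q): 2 reachable states
  q0 = rec X. b.(0\{b} + X\{c} + (X + 0)\{a,b})\{b} | —b→ q1
  q1 = (0\{b} + (rec X. b.(0\{b} + X\{c} + (X + 0)\{a,b})\{b})\{c} + ((rec X. b.(0\{b} + X\{c} + (X + 0)\{a,b})\{b}) + 0)\{a,b})\{b} | ∅
Partition-refinement fixed point:
  B0 = {p0, q0}
  B1 = {p1, q1}
p0 ∈ B0, q0 ∈ B0 → same block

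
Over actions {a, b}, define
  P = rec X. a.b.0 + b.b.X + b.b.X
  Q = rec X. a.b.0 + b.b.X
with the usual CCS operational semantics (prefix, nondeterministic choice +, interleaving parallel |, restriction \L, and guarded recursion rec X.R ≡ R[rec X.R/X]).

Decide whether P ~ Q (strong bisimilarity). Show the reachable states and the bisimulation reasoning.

LTS(P): 4 reachable states
  p0 = rec X. a.b.0 + b.b.X + b.b.X ⊢ --a--▸ p1, --b--▸ p2
  p1 = b.0 ⊢ --b--▸ p3
  p2 = b.(rec X. a.b.0 + b.b.X + b.b.X) ⊢ --b--▸ p0
  p3 = 0 ⊢ deadlocked
LTS(Q): 4 reachable states
  q0 = rec X. a.b.0 + b.b.X ⊢ --a--▸ q1, --b--▸ q2
  q1 = b.0 ⊢ --b--▸ q3
  q2 = b.(rec X. a.b.0 + b.b.X) ⊢ --b--▸ q0
  q3 = 0 ⊢ deadlocked
Coarsest stable partition (strong bisimilarity classes):
  B0 = {p0, q0}
  B1 = {p1, q1}
  B2 = {p3, q3}
  B3 = {p2, q2}
p0 ∈ B0, q0 ∈ B0 → same block

YES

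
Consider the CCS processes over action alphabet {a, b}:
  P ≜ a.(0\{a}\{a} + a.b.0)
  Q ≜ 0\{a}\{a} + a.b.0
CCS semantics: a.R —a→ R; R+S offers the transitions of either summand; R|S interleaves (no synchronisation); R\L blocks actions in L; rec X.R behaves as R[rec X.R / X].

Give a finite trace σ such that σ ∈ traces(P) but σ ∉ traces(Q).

aa

Reachable graph of P (4 states):
  s0 = a.(0\{a}\{a} + a.b.0) has moves —a→ s1
  s1 = 0\{a}\{a} + a.b.0 has moves —a→ s2
  s2 = b.0 has moves —b→ s3
  s3 = 0 has moves deadlocked
Reachable graph of Q (3 states):
  t0 = 0\{a}\{a} + a.b.0 has moves —a→ t1
  t1 = b.0 has moves —b→ t2
  t2 = 0 has moves deadlocked
Run σ = ⟨aa⟩ on P: start {s0}
  step 1 (a): {s1}
  step 2 (a): {s2}
  — P admits the full trace.
Run σ = ⟨aa⟩ on Q: start {t0}
  step 1 (a): {t1}
  step 2 (a): ∅  — Q cannot continue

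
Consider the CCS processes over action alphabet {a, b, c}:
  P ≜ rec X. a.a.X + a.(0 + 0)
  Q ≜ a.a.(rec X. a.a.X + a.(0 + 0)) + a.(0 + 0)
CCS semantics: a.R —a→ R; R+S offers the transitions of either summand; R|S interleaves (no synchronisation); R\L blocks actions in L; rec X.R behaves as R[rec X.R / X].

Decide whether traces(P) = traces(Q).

P's transition system — 3 states:
  m0 = rec X. a.a.X + a.(0 + 0) → ··a··> m1, ··a··> m2
  m1 = 0 + 0 → stopped
  m2 = a.(rec X. a.a.X + a.(0 + 0)) → ··a··> m0
Q's transition system — 4 states:
  n0 = a.a.(rec X. a.a.X + a.(0 + 0)) + a.(0 + 0) → ··a··> n1, ··a··> n2
  n1 = 0 + 0 → stopped
  n2 = a.(rec X. a.a.X + a.(0 + 0)) → ··a··> n3
  n3 = rec X. a.a.X + a.(0 + 0) → ··a··> n1, ··a··> n2
Bisimilarity quotient blocks:
  B0 = {m0, n0, n3}
  B1 = {m2, n2}
  B2 = {m1, n1}
m0 ∈ B0, n0 ∈ B0 → same block
Bisimilar ⇒ trace-equivalent.

traces(P) = traces(Q)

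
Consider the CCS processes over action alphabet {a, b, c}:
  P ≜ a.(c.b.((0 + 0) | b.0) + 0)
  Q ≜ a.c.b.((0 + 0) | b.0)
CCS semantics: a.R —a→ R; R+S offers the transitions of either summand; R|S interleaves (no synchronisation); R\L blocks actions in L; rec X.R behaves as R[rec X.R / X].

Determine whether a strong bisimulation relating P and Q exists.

P's transition system — 5 states:
  u0 = a.(c.b.((0 + 0) | b.0) + 0) :: ··a··> u1
  u1 = c.b.((0 + 0) | b.0) + 0 :: ··c··> u2
  u2 = b.((0 + 0) | b.0) :: ··b··> u3
  u3 = (0 + 0) | b.0 :: ··b··> u4
  u4 = (0 + 0) | 0 :: stopped
Q's transition system — 5 states:
  v0 = a.c.b.((0 + 0) | b.0) :: ··a··> v1
  v1 = c.b.((0 + 0) | b.0) :: ··c··> v2
  v2 = b.((0 + 0) | b.0) :: ··b··> v3
  v3 = (0 + 0) | b.0 :: ··b··> v4
  v4 = (0 + 0) | 0 :: stopped
Bisimilarity quotient blocks:
  B0 = {u0, v0}
  B1 = {u1, v1}
  B2 = {u2, v2}
  B3 = {u3, v3}
  B4 = {u4, v4}
u0 ∈ B0, v0 ∈ B0 → same block

YES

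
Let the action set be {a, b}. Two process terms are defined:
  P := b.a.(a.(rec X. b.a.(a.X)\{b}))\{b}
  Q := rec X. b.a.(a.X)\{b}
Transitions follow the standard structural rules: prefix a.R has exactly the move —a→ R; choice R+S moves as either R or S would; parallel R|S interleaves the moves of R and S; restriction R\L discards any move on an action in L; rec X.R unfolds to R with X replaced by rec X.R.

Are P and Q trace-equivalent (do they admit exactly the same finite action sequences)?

YES

Reachable graph of P (4 states):
  m0 = b.a.(a.(rec X. b.a.(a.X)\{b}))\{b} ⊢ —b→ m1
  m1 = a.(a.(rec X. b.a.(a.X)\{b}))\{b} ⊢ —a→ m2
  m2 = (a.(rec X. b.a.(a.X)\{b}))\{b} ⊢ —a→ m3
  m3 = (rec X. b.a.(a.X)\{b})\{b} ⊢ ·
Reachable graph of Q (4 states):
  n0 = rec X. b.a.(a.X)\{b} ⊢ —b→ n1
  n1 = a.(a.(rec X. b.a.(a.X)\{b}))\{b} ⊢ —a→ n2
  n2 = (a.(rec X. b.a.(a.X)\{b}))\{b} ⊢ —a→ n3
  n3 = (rec X. b.a.(a.X)\{b})\{b} ⊢ ·
Bisimilarity quotient blocks:
  B0 = {m0, n0}
  B1 = {m1, n1}
  B2 = {m2, n2}
  B3 = {m3, n3}
m0 ∈ B0, n0 ∈ B0 → same block
Bisimilar ⇒ trace-equivalent.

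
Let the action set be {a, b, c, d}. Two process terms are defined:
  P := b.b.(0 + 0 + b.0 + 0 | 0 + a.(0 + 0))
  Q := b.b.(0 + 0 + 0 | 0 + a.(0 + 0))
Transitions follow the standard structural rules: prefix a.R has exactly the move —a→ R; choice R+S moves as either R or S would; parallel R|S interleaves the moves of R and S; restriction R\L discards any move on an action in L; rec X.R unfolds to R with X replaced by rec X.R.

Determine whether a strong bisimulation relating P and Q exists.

P ≁ Q

Reachable graph of P (5 states):
  m0 = b.b.(0 + 0 + b.0 + 0 | 0 + a.(0 + 0)) ⊢ ··b··> m1
  m1 = b.(0 + 0 + b.0 + 0 | 0 + a.(0 + 0)) ⊢ ··b··> m2
  m2 = 0 + 0 + b.0 + 0 | 0 + a.(0 + 0) ⊢ ··a··> m3, ··b··> m4
  m3 = 0 + 0 ⊢ deadlocked
  m4 = 0 ⊢ deadlocked
Reachable graph of Q (4 states):
  n0 = b.b.(0 + 0 + 0 | 0 + a.(0 + 0)) ⊢ ··b··> n1
  n1 = b.(0 + 0 + 0 | 0 + a.(0 + 0)) ⊢ ··b··> n2
  n2 = 0 + 0 + 0 | 0 + a.(0 + 0) ⊢ ··a··> n3
  n3 = 0 + 0 ⊢ deadlocked
Partition-refinement fixed point:
  B0 = {m0}
  B1 = {m1}
  B2 = {m2}
  B3 = {m3, m4, n3}
  B4 = {n0}
  B5 = {n1}
  B6 = {n2}
m0 ∈ B0, n0 ∈ B4 → different blocks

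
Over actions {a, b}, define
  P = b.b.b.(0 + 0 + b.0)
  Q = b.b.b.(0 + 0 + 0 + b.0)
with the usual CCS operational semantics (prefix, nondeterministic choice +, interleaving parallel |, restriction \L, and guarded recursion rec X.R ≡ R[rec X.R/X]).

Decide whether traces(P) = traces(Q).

P's transition system — 5 states:
  p0 = b.b.b.(0 + 0 + b.0) | —b→ p1
  p1 = b.b.(0 + 0 + b.0) | —b→ p2
  p2 = b.(0 + 0 + b.0) | —b→ p3
  p3 = 0 + 0 + b.0 | —b→ p4
  p4 = 0 | deadlocked
Q's transition system — 5 states:
  q0 = b.b.b.(0 + 0 + 0 + b.0) | —b→ q1
  q1 = b.b.(0 + 0 + 0 + b.0) | —b→ q2
  q2 = b.(0 + 0 + 0 + b.0) | —b→ q3
  q3 = 0 + 0 + 0 + b.0 | —b→ q4
  q4 = 0 | deadlocked
Coarsest stable partition (strong bisimilarity classes):
  B0 = {p0, q0}
  B1 = {p1, q1}
  B2 = {p2, q2}
  B3 = {p3, q3}
  B4 = {p4, q4}
p0 ∈ B0, q0 ∈ B0 → same block
Bisimilar ⇒ trace-equivalent.

YES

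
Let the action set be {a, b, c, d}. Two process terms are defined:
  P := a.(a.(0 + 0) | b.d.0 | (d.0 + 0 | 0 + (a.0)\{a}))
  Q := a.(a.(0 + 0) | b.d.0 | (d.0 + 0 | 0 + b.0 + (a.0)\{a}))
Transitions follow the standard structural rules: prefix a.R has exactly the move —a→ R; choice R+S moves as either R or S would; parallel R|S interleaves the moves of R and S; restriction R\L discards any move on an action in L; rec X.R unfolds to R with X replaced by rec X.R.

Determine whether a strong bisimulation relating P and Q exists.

P's transition system — 13 states:
  u0 = a.(a.(0 + 0) | b.d.0 | (d.0 + 0 | 0 + (a.0)\{a})) → —a→ u1
  u1 = a.(0 + 0) | b.d.0 | (d.0 + 0 | 0 + (a.0)\{a}) → —a→ u2, —b→ u3, —d→ u4
  u2 = (0 + 0) | b.d.0 | (d.0 + 0 | 0 + (a.0)\{a}) → —b→ u5, —d→ u6
  u3 = a.(0 + 0) | d.0 | (d.0 + 0 | 0 + (a.0)\{a}) → —a→ u5, —d→ u7, —d→ u8
  u4 = a.(0 + 0) | b.d.0 | 0 → —a→ u6, —b→ u8
  u5 = (0 + 0) | d.0 | (d.0 + 0 | 0 + (a.0)\{a}) → —d→ u10, —d→ u9
  u6 = (0 + 0) | b.d.0 | 0 → —b→ u10
  u7 = a.(0 + 0) | 0 | (d.0 + 0 | 0 + (a.0)\{a}) → —a→ u9, —d→ u11
  u8 = a.(0 + 0) | d.0 | 0 → —a→ u10, —d→ u11
  u9 = (0 + 0) | 0 | (d.0 + 0 | 0 + (a.0)\{a}) → —d→ u12
  u10 = (0 + 0) | d.0 | 0 → —d→ u12
  u11 = a.(0 + 0) | 0 | 0 → —a→ u12
  u12 = (0 + 0) | 0 | 0 → stopped
Q's transition system — 13 states:
  v0 = a.(a.(0 + 0) | b.d.0 | (d.0 + 0 | 0 + b.0 + (a.0)\{a})) → —a→ v1
  v1 = a.(0 + 0) | b.d.0 | (d.0 + 0 | 0 + b.0 + (a.0)\{a}) → —a→ v2, —b→ v3, —b→ v4, —d→ v3
  v2 = (0 + 0) | b.d.0 | (d.0 + 0 | 0 + b.0 + (a.0)\{a}) → —b→ v5, —b→ v6, —d→ v5
  v3 = a.(0 + 0) | b.d.0 | 0 → —a→ v5, —b→ v7
  v4 = a.(0 + 0) | d.0 | (d.0 + 0 | 0 + b.0 + (a.0)\{a}) → —a→ v6, —b→ v7, —d→ v7, —d→ v8
  v5 = (0 + 0) | b.d.0 | 0 → —b→ v9
  v6 = (0 + 0) | d.0 | (d.0 + 0 | 0 + b.0 + (a.0)\{a}) → —b→ v9, —d→ v10, —d→ v9
  v7 = a.(0 + 0) | d.0 | 0 → —a→ v9, —d→ v11
  v8 = a.(0 + 0) | 0 | (d.0 + 0 | 0 + b.0 + (a.0)\{a}) → —a→ v10, —b→ v11, —d→ v11
  v9 = (0 + 0) | d.0 | 0 → —d→ v12
  v10 = (0 + 0) | 0 | (d.0 + 0 | 0 + b.0 + (a.0)\{a}) → —b→ v12, —d→ v12
  v11 = a.(0 + 0) | 0 | 0 → —a→ v12
  v12 = (0 + 0) | 0 | 0 → stopped
Partition-refinement fixed point:
  B0 = {u0}
  B1 = {u1}
  B2 = {u4, v3}
  B3 = {u6, v5}
  B4 = {u10, u9, v9}
  B5 = {u12, v12}
  B6 = {u7, u8, v7}
  B7 = {u11, v11}
  B8 = {u2}
  B9 = {u5}
  B10 = {u3}
  B11 = {v0}
  B12 = {v1}
  B13 = {v2}
  B14 = {v6}
  B15 = {v10}
  B16 = {v4}
  B17 = {v8}
u0 ∈ B0, v0 ∈ B11 → different blocks

not bisimilar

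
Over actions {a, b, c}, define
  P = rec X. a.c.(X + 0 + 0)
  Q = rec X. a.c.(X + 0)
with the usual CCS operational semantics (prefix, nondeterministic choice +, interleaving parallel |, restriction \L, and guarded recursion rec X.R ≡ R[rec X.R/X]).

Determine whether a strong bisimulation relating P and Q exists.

YES

P's transition system — 3 states:
  u0 = rec X. a.c.(X + 0 + 0) has moves -a-> u1
  u1 = c.((rec X. a.c.(X + 0 + 0)) + 0 + 0) has moves -c-> u2
  u2 = (rec X. a.c.(X + 0 + 0)) + 0 + 0 has moves -a-> u1
Q's transition system — 3 states:
  v0 = rec X. a.c.(X + 0) has moves -a-> v1
  v1 = c.((rec X. a.c.(X + 0)) + 0) has moves -c-> v2
  v2 = (rec X. a.c.(X + 0)) + 0 has moves -a-> v1
Bisimilarity quotient blocks:
  B0 = {u0, u2, v0, v2}
  B1 = {u1, v1}
u0 ∈ B0, v0 ∈ B0 → same block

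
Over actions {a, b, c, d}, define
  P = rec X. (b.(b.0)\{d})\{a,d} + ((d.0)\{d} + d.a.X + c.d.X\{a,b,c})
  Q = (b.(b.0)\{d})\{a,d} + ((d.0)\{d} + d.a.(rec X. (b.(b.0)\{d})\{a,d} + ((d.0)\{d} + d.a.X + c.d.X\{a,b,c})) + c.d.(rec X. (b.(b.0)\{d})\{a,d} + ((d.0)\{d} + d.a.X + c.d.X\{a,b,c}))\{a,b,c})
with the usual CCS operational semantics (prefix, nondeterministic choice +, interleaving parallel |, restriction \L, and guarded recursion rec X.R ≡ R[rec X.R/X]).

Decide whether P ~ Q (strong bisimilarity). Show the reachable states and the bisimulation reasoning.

Reachable graph of P (7 states):
  s0 = rec X. (b.(b.0)\{d})\{a,d} + ((d.0)\{d} + d.a.X + c.d.X\{a,b,c}) ⊢ ··b··> s1, ··c··> s2, ··d··> s3
  s1 = (b.0)\{d}\{a,d} ⊢ ··b··> s4
  s2 = d.(rec X. (b.(b.0)\{d})\{a,d} + ((d.0)\{d} + d.a.X + c.d.X\{a,b,c}))\{a,b,c} ⊢ ··d··> s5
  s3 = a.(rec X. (b.(b.0)\{d})\{a,d} + ((d.0)\{d} + d.a.X + c.d.X\{a,b,c})) ⊢ ··a··> s0
  s4 = 0\{d}\{a,d} ⊢ deadlocked
  s5 = (rec X. (b.(b.0)\{d})\{a,d} + ((d.0)\{d} + d.a.X + c.d.X\{a,b,c}))\{a,b,c} ⊢ ··d··> s6
  s6 = (a.(rec X. (b.(b.0)\{d})\{a,d} + ((d.0)\{d} + d.a.X + c.d.X\{a,b,c})))\{a,b,c} ⊢ deadlocked
Reachable graph of Q (8 states):
  t0 = (b.(b.0)\{d})\{a,d} + ((d.0)\{d} + d.a.(rec X. (b.(b.0)\{d})\{a,d} + ((d.0)\{d} + d.a.X + c.d.X\{a,b,c})) + c.d.(rec X. (b.(b.0)\{d})\{a,d} + ((d.0)\{d} + d.a.X + c.d.X\{a,b,c}))\{a,b,c}) ⊢ ··b··> t1, ··c··> t2, ··d··> t3
  t1 = (b.0)\{d}\{a,d} ⊢ ··b··> t4
  t2 = d.(rec X. (b.(b.0)\{d})\{a,d} + ((d.0)\{d} + d.a.X + c.d.X\{a,b,c}))\{a,b,c} ⊢ ··d··> t5
  t3 = a.(rec X. (b.(b.0)\{d})\{a,d} + ((d.0)\{d} + d.a.X + c.d.X\{a,b,c})) ⊢ ··a··> t6
  t4 = 0\{d}\{a,d} ⊢ deadlocked
  t5 = (rec X. (b.(b.0)\{d})\{a,d} + ((d.0)\{d} + d.a.X + c.d.X\{a,b,c}))\{a,b,c} ⊢ ··d··> t7
  t6 = rec X. (b.(b.0)\{d})\{a,d} + ((d.0)\{d} + d.a.X + c.d.X\{a,b,c}) ⊢ ··b··> t1, ··c··> t2, ··d··> t3
  t7 = (a.(rec X. (b.(b.0)\{d})\{a,d} + ((d.0)\{d} + d.a.X + c.d.X\{a,b,c})))\{a,b,c} ⊢ deadlocked
Bisimilarity quotient blocks:
  B0 = {s0, t0, t6}
  B1 = {s2, t2}
  B2 = {s5, t5}
  B3 = {s4, s6, t4, t7}
  B4 = {s1, t1}
  B5 = {s3, t3}
s0 ∈ B0, t0 ∈ B0 → same block

YES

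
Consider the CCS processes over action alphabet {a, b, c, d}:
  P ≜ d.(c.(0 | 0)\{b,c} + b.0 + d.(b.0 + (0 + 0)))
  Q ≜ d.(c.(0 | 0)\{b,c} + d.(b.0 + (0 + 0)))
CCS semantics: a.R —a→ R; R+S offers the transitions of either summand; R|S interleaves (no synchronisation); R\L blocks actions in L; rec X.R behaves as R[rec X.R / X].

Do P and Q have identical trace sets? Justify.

traces(P) ≠ traces(Q) — witness ⟨db⟩

LTS(P): 5 reachable states
  m0 = d.(c.(0 | 0)\{b,c} + b.0 + d.(b.0 + (0 + 0))) → =d=> m1
  m1 = c.(0 | 0)\{b,c} + b.0 + d.(b.0 + (0 + 0)) → =b=> m2, =c=> m3, =d=> m4
  m2 = 0 → ·
  m3 = (0 | 0)\{b,c} → ·
  m4 = b.0 + (0 + 0) → =b=> m2
LTS(Q): 5 reachable states
  n0 = d.(c.(0 | 0)\{b,c} + d.(b.0 + (0 + 0))) → =d=> n1
  n1 = c.(0 | 0)\{b,c} + d.(b.0 + (0 + 0)) → =c=> n2, =d=> n3
  n2 = (0 | 0)\{b,c} → ·
  n3 = b.0 + (0 + 0) → =b=> n4
  n4 = 0 → ·
Executing db from P (initial set {m0}):
  step 1 (d): {m1}
  step 2 (b): {m2}
  ✓ P
Executing db from Q (initial set {n0}):
  step 1 (d): {n1}
  step 2 (b): no successor for Q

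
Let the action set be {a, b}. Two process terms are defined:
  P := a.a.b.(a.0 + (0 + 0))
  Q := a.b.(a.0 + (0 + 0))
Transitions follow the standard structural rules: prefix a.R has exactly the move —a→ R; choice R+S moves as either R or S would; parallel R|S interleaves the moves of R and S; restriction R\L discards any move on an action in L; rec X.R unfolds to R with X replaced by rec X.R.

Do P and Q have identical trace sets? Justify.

P's transition system — 5 states:
  p0 = a.a.b.(a.0 + (0 + 0)) ⊢ -a-> p1
  p1 = a.b.(a.0 + (0 + 0)) ⊢ -a-> p2
  p2 = b.(a.0 + (0 + 0)) ⊢ -b-> p3
  p3 = a.0 + (0 + 0) ⊢ -a-> p4
  p4 = 0 ⊢ ∅
Q's transition system — 4 states:
  q0 = a.b.(a.0 + (0 + 0)) ⊢ -a-> q1
  q1 = b.(a.0 + (0 + 0)) ⊢ -b-> q2
  q2 = a.0 + (0 + 0) ⊢ -a-> q3
  q3 = 0 ⊢ ∅
Trace ⟨aa⟩ through P, begin at {p0}:
  [1] a ⇒ {p1}
  [2] a ⇒ {p2}
  P completes σ.
Trace ⟨aa⟩ through Q, begin at {q0}:
  [1] a ⇒ {q1}
  [2] a ⇒ ∅  — Q cannot continue

traces(P) ≠ traces(Q) — witness ⟨aa⟩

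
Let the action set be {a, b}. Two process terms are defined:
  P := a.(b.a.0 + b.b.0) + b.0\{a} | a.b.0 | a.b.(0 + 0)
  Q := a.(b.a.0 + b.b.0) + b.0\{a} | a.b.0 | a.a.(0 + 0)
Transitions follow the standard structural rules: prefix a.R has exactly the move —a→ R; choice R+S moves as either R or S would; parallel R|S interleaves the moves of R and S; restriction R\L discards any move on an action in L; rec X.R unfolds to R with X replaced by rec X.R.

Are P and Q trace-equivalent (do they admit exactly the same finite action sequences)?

traces(P) ≠ traces(Q) — witness ⟨aabbb⟩

P's transition system — 22 states:
  u0 = a.(b.a.0 + b.b.0) + b.0\{a} | a.b.0 | a.b.(0 + 0) :: -a-> u1, -a-> u2, -a-> u3, -b-> u4
  u1 = b.0\{a} | a.b.0 | b.(0 + 0) :: -a-> u5, -b-> u6, -b-> u7
  u2 = b.0\{a} | b.0 | a.b.(0 + 0) :: -a-> u5, -b-> u8, -b-> u9
  u3 = b.a.0 + b.b.0 :: -b-> u10, -b-> u11
  u4 = 0\{a} | a.b.0 | a.b.(0 + 0) :: -a-> u6, -a-> u8
  u5 = b.0\{a} | b.0 | b.(0 + 0) :: -b-> u12, -b-> u13, -b-> u14
  u6 = 0\{a} | a.b.0 | b.(0 + 0) :: -a-> u12, -b-> u15
  u7 = b.0\{a} | a.b.0 | (0 + 0) :: -a-> u14, -b-> u15
  u8 = 0\{a} | b.0 | a.b.(0 + 0) :: -a-> u12, -b-> u16
  u9 = b.0\{a} | 0 | a.b.(0 + 0) :: -a-> u13, -b-> u16
  u10 = a.0 :: -a-> u17
  u11 = b.0 :: -b-> u17
  u12 = 0\{a} | b.0 | b.(0 + 0) :: -b-> u18, -b-> u19
  u13 = b.0\{a} | 0 | b.(0 + 0) :: -b-> u18, -b-> u20
  u14 = b.0\{a} | b.0 | (0 + 0) :: -b-> u19, -b-> u20
  u15 = 0\{a} | a.b.0 | (0 + 0) :: -a-> u19
  u16 = 0\{a} | 0 | a.b.(0 + 0) :: -a-> u18
  u17 = 0 :: ∅
  u18 = 0\{a} | 0 | b.(0 + 0) :: -b-> u21
  u19 = 0\{a} | b.0 | (0 + 0) :: -b-> u21
  u20 = b.0\{a} | 0 | (0 + 0) :: -b-> u21
  u21 = 0\{a} | 0 | (0 + 0) :: ∅
Q's transition system — 22 states:
  v0 = a.(b.a.0 + b.b.0) + b.0\{a} | a.b.0 | a.a.(0 + 0) :: -a-> v1, -a-> v2, -a-> v3, -b-> v4
  v1 = b.0\{a} | a.b.0 | a.(0 + 0) :: -a-> v5, -a-> v6, -b-> v7
  v2 = b.0\{a} | b.0 | a.a.(0 + 0) :: -a-> v6, -b-> v8, -b-> v9
  v3 = b.a.0 + b.b.0 :: -b-> v10, -b-> v11
  v4 = 0\{a} | a.b.0 | a.a.(0 + 0) :: -a-> v7, -a-> v8
  v5 = b.0\{a} | a.b.0 | (0 + 0) :: -a-> v12, -b-> v13
  v6 = b.0\{a} | b.0 | a.(0 + 0) :: -a-> v12, -b-> v14, -b-> v15
  v7 = 0\{a} | a.b.0 | a.(0 + 0) :: -a-> v13, -a-> v14
  v8 = 0\{a} | b.0 | a.a.(0 + 0) :: -a-> v14, -b-> v16
  v9 = b.0\{a} | 0 | a.a.(0 + 0) :: -a-> v15, -b-> v16
  v10 = a.0 :: -a-> v17
  v11 = b.0 :: -b-> v17
  v12 = b.0\{a} | b.0 | (0 + 0) :: -b-> v18, -b-> v19
  v13 = 0\{a} | a.b.0 | (0 + 0) :: -a-> v18
  v14 = 0\{a} | b.0 | a.(0 + 0) :: -a-> v18, -b-> v20
  v15 = b.0\{a} | 0 | a.(0 + 0) :: -a-> v19, -b-> v20
  v16 = 0\{a} | 0 | a.a.(0 + 0) :: -a-> v20
  v17 = 0 :: ∅
  v18 = 0\{a} | b.0 | (0 + 0) :: -b-> v21
  v19 = b.0\{a} | 0 | (0 + 0) :: -b-> v21
  v20 = 0\{a} | 0 | a.(0 + 0) :: -a-> v21
  v21 = 0\{a} | 0 | (0 + 0) :: ∅
Trace ⟨aabbb⟩ through P, begin at {u0}:
  [1] a ⇒ {u1, u2, u3}
  [2] a ⇒ {u5}
  [3] b ⇒ {u12, u13, u14}
  [4] b ⇒ {u18, u19, u20}
  [5] b ⇒ {u21}
  P completes σ.
Trace ⟨aabbb⟩ through Q, begin at {v0}:
  [1] a ⇒ {v1, v2, v3}
  [2] a ⇒ {v5, v6}
  [3] b ⇒ {v13, v14, v15}
  [4] b ⇒ {v20}
  [5] b ⇒ no successor for Q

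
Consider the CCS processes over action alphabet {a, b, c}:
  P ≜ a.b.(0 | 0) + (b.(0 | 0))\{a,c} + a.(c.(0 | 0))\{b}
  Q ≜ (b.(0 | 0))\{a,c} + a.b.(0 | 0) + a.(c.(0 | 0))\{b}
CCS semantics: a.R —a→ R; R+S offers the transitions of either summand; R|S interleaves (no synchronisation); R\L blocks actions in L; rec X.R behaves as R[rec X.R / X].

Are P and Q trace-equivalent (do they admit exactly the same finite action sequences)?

traces(P) = traces(Q)

P's transition system — 6 states:
  u0 = a.b.(0 | 0) + (b.(0 | 0))\{a,c} + a.(c.(0 | 0))\{b} ⊢ -a-> u1, -a-> u2, -b-> u3
  u1 = (c.(0 | 0))\{b} ⊢ -c-> u4
  u2 = b.(0 | 0) ⊢ -b-> u5
  u3 = (0 | 0)\{a,c} ⊢ (no moves)
  u4 = (0 | 0)\{b} ⊢ (no moves)
  u5 = 0 | 0 ⊢ (no moves)
Q's transition system — 6 states:
  v0 = (b.(0 | 0))\{a,c} + a.b.(0 | 0) + a.(c.(0 | 0))\{b} ⊢ -a-> v1, -a-> v2, -b-> v3
  v1 = (c.(0 | 0))\{b} ⊢ -c-> v4
  v2 = b.(0 | 0) ⊢ -b-> v5
  v3 = (0 | 0)\{a,c} ⊢ (no moves)
  v4 = (0 | 0)\{b} ⊢ (no moves)
  v5 = 0 | 0 ⊢ (no moves)
Bisimilarity quotient blocks:
  B0 = {u0, v0}
  B1 = {u3, u4, u5, v3, v4, v5}
  B2 = {u1, v1}
  B3 = {u2, v2}
u0 ∈ B0, v0 ∈ B0 → same block
Bisimilar ⇒ trace-equivalent.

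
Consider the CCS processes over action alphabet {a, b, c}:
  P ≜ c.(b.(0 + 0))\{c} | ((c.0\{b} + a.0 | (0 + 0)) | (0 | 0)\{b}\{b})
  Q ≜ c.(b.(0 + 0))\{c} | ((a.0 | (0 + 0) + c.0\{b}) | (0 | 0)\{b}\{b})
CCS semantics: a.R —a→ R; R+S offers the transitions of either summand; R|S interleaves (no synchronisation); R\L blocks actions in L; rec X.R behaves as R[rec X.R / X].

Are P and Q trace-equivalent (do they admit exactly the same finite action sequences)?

Reachable graph of P (9 states):
  p0 = c.(b.(0 + 0))\{c} | ((c.0\{b} + a.0 | (0 + 0)) | (0 | 0)\{b}\{b}) → —a→ p1, —c→ p2, —c→ p3
  p1 = c.(b.(0 + 0))\{c} | (0 | (0 + 0) | (0 | 0)\{b}\{b}) → —c→ p4
  p2 = (b.(0 + 0))\{c} | ((c.0\{b} + a.0 | (0 + 0)) | (0 | 0)\{b}\{b}) → —a→ p4, —b→ p5, —c→ p6
  p3 = c.(b.(0 + 0))\{c} | (0\{b} | (0 | 0)\{b}\{b}) → —c→ p6
  p4 = (b.(0 + 0))\{c} | (0 | (0 + 0) | (0 | 0)\{b}\{b}) → —b→ p7
  p5 = (0 + 0)\{c} | ((c.0\{b} + a.0 | (0 + 0)) | (0 | 0)\{b}\{b}) → —a→ p7, —c→ p8
  p6 = (b.(0 + 0))\{c} | (0\{b} | (0 | 0)\{b}\{b}) → —b→ p8
  p7 = (0 + 0)\{c} | (0 | (0 + 0) | (0 | 0)\{b}\{b}) → stopped
  p8 = (0 + 0)\{c} | (0\{b} | (0 | 0)\{b}\{b}) → stopped
Reachable graph of Q (9 states):
  q0 = c.(b.(0 + 0))\{c} | ((a.0 | (0 + 0) + c.0\{b}) | (0 | 0)\{b}\{b}) → —a→ q1, —c→ q2, —c→ q3
  q1 = c.(b.(0 + 0))\{c} | (0 | (0 + 0) | (0 | 0)\{b}\{b}) → —c→ q4
  q2 = (b.(0 + 0))\{c} | ((a.0 | (0 + 0) + c.0\{b}) | (0 | 0)\{b}\{b}) → —a→ q4, —b→ q5, —c→ q6
  q3 = c.(b.(0 + 0))\{c} | (0\{b} | (0 | 0)\{b}\{b}) → —c→ q6
  q4 = (b.(0 + 0))\{c} | (0 | (0 + 0) | (0 | 0)\{b}\{b}) → —b→ q7
  q5 = (0 + 0)\{c} | ((a.0 | (0 + 0) + c.0\{b}) | (0 | 0)\{b}\{b}) → —a→ q7, —c→ q8
  q6 = (b.(0 + 0))\{c} | (0\{b} | (0 | 0)\{b}\{b}) → —b→ q8
  q7 = (0 + 0)\{c} | (0 | (0 + 0) | (0 | 0)\{b}\{b}) → stopped
  q8 = (0 + 0)\{c} | (0\{b} | (0 | 0)\{b}\{b}) → stopped
Bisimilarity quotient blocks:
  B0 = {p0, q0}
  B1 = {p1, p3, q1, q3}
  B2 = {p4, p6, q4, q6}
  B3 = {p7, p8, q7, q8}
  B4 = {p2, q2}
  B5 = {p5, q5}
p0 ∈ B0, q0 ∈ B0 → same block
Bisimilar ⇒ trace-equivalent.

traces(P) = traces(Q)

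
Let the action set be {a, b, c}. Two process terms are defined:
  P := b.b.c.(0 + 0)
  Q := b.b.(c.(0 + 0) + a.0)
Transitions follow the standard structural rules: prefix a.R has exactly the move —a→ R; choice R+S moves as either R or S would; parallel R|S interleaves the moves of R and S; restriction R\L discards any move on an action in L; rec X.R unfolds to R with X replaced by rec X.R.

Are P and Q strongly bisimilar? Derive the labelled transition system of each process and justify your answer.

P ≁ Q

LTS(P): 4 reachable states
  s0 = b.b.c.(0 + 0) → ··b··> s1
  s1 = b.c.(0 + 0) → ··b··> s2
  s2 = c.(0 + 0) → ··c··> s3
  s3 = 0 + 0 → ·
LTS(Q): 5 reachable states
  t0 = b.b.(c.(0 + 0) + a.0) → ··b··> t1
  t1 = b.(c.(0 + 0) + a.0) → ··b··> t2
  t2 = c.(0 + 0) + a.0 → ··a··> t3, ··c··> t4
  t3 = 0 → ·
  t4 = 0 + 0 → ·
Coarsest stable partition (strong bisimilarity classes):
  B0 = {s0}
  B1 = {s1}
  B2 = {s2}
  B3 = {s3, t3, t4}
  B4 = {t0}
  B5 = {t1}
  B6 = {t2}
s0 ∈ B0, t0 ∈ B4 → different blocks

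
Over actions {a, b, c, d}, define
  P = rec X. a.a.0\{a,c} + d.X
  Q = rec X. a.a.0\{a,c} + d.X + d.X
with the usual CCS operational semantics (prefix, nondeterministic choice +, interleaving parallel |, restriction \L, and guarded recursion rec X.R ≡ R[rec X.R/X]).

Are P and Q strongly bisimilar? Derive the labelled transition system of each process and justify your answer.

P ~ Q

P's transition system — 3 states:
  s0 = rec X. a.a.0\{a,c} + d.X ⊢ =a=> s1, =d=> s0
  s1 = a.0\{a,c} ⊢ =a=> s2
  s2 = 0\{a,c} ⊢ ∅
Q's transition system — 3 states:
  t0 = rec X. a.a.0\{a,c} + d.X + d.X ⊢ =a=> t1, =d=> t0
  t1 = a.0\{a,c} ⊢ =a=> t2
  t2 = 0\{a,c} ⊢ ∅
Coarsest stable partition (strong bisimilarity classes):
  B0 = {s0, t0}
  B1 = {s1, t1}
  B2 = {s2, t2}
s0 ∈ B0, t0 ∈ B0 → same block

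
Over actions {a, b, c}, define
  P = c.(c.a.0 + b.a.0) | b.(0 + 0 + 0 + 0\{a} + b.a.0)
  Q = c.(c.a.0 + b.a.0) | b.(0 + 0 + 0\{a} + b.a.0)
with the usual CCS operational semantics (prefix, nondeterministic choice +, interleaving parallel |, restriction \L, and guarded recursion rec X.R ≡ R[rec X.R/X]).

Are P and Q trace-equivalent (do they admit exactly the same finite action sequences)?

P's transition system — 16 states:
  p0 = c.(c.a.0 + b.a.0) | b.(0 + 0 + 0 + 0\{a} + b.a.0) | --b--▸ p1, --c--▸ p2
  p1 = c.(c.a.0 + b.a.0) | (0 + 0 + 0 + 0\{a} + b.a.0) | --b--▸ p3, --c--▸ p4
  p2 = (c.a.0 + b.a.0) | b.(0 + 0 + 0 + 0\{a} + b.a.0) | --b--▸ p4, --b--▸ p5, --c--▸ p5
  p3 = c.(c.a.0 + b.a.0) | a.0 | --a--▸ p6, --c--▸ p7
  p4 = (c.a.0 + b.a.0) | (0 + 0 + 0 + 0\{a} + b.a.0) | --b--▸ p7, --b--▸ p8, --c--▸ p8
  p5 = a.0 | b.(0 + 0 + 0 + 0\{a} + b.a.0) | --a--▸ p9, --b--▸ p8
  p6 = c.(c.a.0 + b.a.0) | 0 | --c--▸ p10
  p7 = (c.a.0 + b.a.0) | a.0 | --a--▸ p10, --b--▸ p11, --c--▸ p11
  p8 = a.0 | (0 + 0 + 0 + 0\{a} + b.a.0) | --a--▸ p12, --b--▸ p11
  p9 = 0 | b.(0 + 0 + 0 + 0\{a} + b.a.0) | --b--▸ p12
  p10 = (c.a.0 + b.a.0) | 0 | --b--▸ p13, --c--▸ p13
  p11 = a.0 | a.0 | --a--▸ p13, --a--▸ p14
  p12 = 0 | (0 + 0 + 0 + 0\{a} + b.a.0) | --b--▸ p14
  p13 = a.0 | 0 | --a--▸ p15
  p14 = 0 | a.0 | --a--▸ p15
  p15 = 0 | 0 | deadlocked
Q's transition system — 16 states:
  q0 = c.(c.a.0 + b.a.0) | b.(0 + 0 + 0\{a} + b.a.0) | --b--▸ q1, --c--▸ q2
  q1 = c.(c.a.0 + b.a.0) | (0 + 0 + 0\{a} + b.a.0) | --b--▸ q3, --c--▸ q4
  q2 = (c.a.0 + b.a.0) | b.(0 + 0 + 0\{a} + b.a.0) | --b--▸ q4, --b--▸ q5, --c--▸ q5
  q3 = c.(c.a.0 + b.a.0) | a.0 | --a--▸ q6, --c--▸ q7
  q4 = (c.a.0 + b.a.0) | (0 + 0 + 0\{a} + b.a.0) | --b--▸ q7, --b--▸ q8, --c--▸ q8
  q5 = a.0 | b.(0 + 0 + 0\{a} + b.a.0) | --a--▸ q9, --b--▸ q8
  q6 = c.(c.a.0 + b.a.0) | 0 | --c--▸ q10
  q7 = (c.a.0 + b.a.0) | a.0 | --a--▸ q10, --b--▸ q11, --c--▸ q11
  q8 = a.0 | (0 + 0 + 0\{a} + b.a.0) | --a--▸ q12, --b--▸ q11
  q9 = 0 | b.(0 + 0 + 0\{a} + b.a.0) | --b--▸ q12
  q10 = (c.a.0 + b.a.0) | 0 | --b--▸ q13, --c--▸ q13
  q11 = a.0 | a.0 | --a--▸ q13, --a--▸ q14
  q12 = 0 | (0 + 0 + 0\{a} + b.a.0) | --b--▸ q14
  q13 = a.0 | 0 | --a--▸ q15
  q14 = 0 | a.0 | --a--▸ q15
  q15 = 0 | 0 | deadlocked
Partition-refinement fixed point:
  B0 = {p0, q0}
  B1 = {p2, q2}
  B2 = {p5, q5}
  B3 = {p9, q9}
  B4 = {p12, q12}
  B5 = {p13, p14, q13, q14}
  B6 = {p15, q15}
  B7 = {p8, q8}
  B8 = {p11, q11}
  B9 = {p4, q4}
  B10 = {p7, q7}
  B11 = {p10, q10}
  B12 = {p1, q1}
  B13 = {p3, q3}
  B14 = {p6, q6}
p0 ∈ B0, q0 ∈ B0 → same block
Bisimilar ⇒ trace-equivalent.

trace-equivalent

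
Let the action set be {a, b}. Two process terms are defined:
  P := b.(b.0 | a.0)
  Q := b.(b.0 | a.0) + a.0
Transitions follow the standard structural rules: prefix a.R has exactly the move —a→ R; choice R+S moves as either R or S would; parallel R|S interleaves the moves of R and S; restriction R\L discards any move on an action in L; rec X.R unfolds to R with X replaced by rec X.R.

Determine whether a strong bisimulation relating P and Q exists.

not bisimilar

Reachable graph of P (5 states):
  s0 = b.(b.0 | a.0) → --b--▸ s1
  s1 = b.0 | a.0 → --a--▸ s2, --b--▸ s3
  s2 = b.0 | 0 → --b--▸ s4
  s3 = 0 | a.0 → --a--▸ s4
  s4 = 0 | 0 → ∅
Reachable graph of Q (6 states):
  t0 = b.(b.0 | a.0) + a.0 → --a--▸ t1, --b--▸ t2
  t1 = 0 → ∅
  t2 = b.0 | a.0 → --a--▸ t3, --b--▸ t4
  t3 = b.0 | 0 → --b--▸ t5
  t4 = 0 | a.0 → --a--▸ t5
  t5 = 0 | 0 → ∅
Bisimilarity quotient blocks:
  B0 = {s0}
  B1 = {s1, t2}
  B2 = {s3, t4}
  B3 = {s4, t1, t5}
  B4 = {s2, t3}
  B5 = {t0}
s0 ∈ B0, t0 ∈ B5 → different blocks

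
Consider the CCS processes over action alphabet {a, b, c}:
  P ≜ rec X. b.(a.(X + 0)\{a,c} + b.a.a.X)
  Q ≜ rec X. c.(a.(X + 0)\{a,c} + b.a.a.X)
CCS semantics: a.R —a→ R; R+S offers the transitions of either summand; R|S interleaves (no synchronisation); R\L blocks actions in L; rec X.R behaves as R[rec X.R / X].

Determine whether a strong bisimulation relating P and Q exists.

NO

P's transition system — 7 states:
  p0 = rec X. b.(a.(X + 0)\{a,c} + b.a.a.X) | --b--▸ p1
  p1 = a.((rec X. b.(a.(X + 0)\{a,c} + b.a.a.X)) + 0)\{a,c} + b.a.a.(rec X. b.(a.(X + 0)\{a,c} + b.a.a.X)) | --a--▸ p2, --b--▸ p3
  p2 = ((rec X. b.(a.(X + 0)\{a,c} + b.a.a.X)) + 0)\{a,c} | --b--▸ p4
  p3 = a.a.(rec X. b.(a.(X + 0)\{a,c} + b.a.a.X)) | --a--▸ p5
  p4 = (a.((rec X. b.(a.(X + 0)\{a,c} + b.a.a.X)) + 0)\{a,c} + b.a.a.(rec X. b.(a.(X + 0)\{a,c} + b.a.a.X)))\{a,c} | --b--▸ p6
  p5 = a.(rec X. b.(a.(X + 0)\{a,c} + b.a.a.X)) | --a--▸ p0
  p6 = (a.a.(rec X. b.(a.(X + 0)\{a,c} + b.a.a.X)))\{a,c} | stopped
Q's transition system — 5 states:
  q0 = rec X. c.(a.(X + 0)\{a,c} + b.a.a.X) | --c--▸ q1
  q1 = a.((rec X. c.(a.(X + 0)\{a,c} + b.a.a.X)) + 0)\{a,c} + b.a.a.(rec X. c.(a.(X + 0)\{a,c} + b.a.a.X)) | --a--▸ q2, --b--▸ q3
  q2 = ((rec X. c.(a.(X + 0)\{a,c} + b.a.a.X)) + 0)\{a,c} | stopped
  q3 = a.a.(rec X. c.(a.(X + 0)\{a,c} + b.a.a.X)) | --a--▸ q4
  q4 = a.(rec X. c.(a.(X + 0)\{a,c} + b.a.a.X)) | --a--▸ q0
Bisimilarity quotient blocks:
  B0 = {p0}
  B1 = {p1}
  B2 = {p2}
  B3 = {p4}
  B4 = {p6, q2}
  B5 = {p3}
  B6 = {p5}
  B7 = {q0}
  B8 = {q1}
  B9 = {q3}
  B10 = {q4}
p0 ∈ B0, q0 ∈ B7 → different blocks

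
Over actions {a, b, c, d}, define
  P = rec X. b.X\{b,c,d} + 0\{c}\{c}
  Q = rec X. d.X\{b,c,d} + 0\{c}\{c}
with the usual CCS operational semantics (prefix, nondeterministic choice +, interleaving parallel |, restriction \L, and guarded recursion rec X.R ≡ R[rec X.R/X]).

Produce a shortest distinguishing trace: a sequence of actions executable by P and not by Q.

Reachable graph of P (2 states):
  u0 = rec X. b.X\{b,c,d} + 0\{c}\{c} :: -b-> u1
  u1 = (rec X. b.X\{b,c,d} + 0\{c}\{c})\{b,c,d} :: (no moves)
Reachable graph of Q (2 states):
  v0 = rec X. d.X\{b,c,d} + 0\{c}\{c} :: -d-> v1
  v1 = (rec X. d.X\{b,c,d} + 0\{c}\{c})\{b,c,d} :: (no moves)
Trace ⟨b⟩ through P, begin at {u0}:
  [1] b ⇒ {u1}
  P completes σ.
Trace ⟨b⟩ through Q, begin at {v0}:
  [1] b ⇒ ∅ (Q stuck)

b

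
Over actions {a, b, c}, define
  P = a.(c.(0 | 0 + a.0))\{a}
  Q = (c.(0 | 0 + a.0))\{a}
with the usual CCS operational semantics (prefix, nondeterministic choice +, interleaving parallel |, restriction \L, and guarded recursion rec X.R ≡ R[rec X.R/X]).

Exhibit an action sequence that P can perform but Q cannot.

a

Reachable graph of P (3 states):
  p0 = a.(c.(0 | 0 + a.0))\{a} :: —a→ p1
  p1 = (c.(0 | 0 + a.0))\{a} :: —c→ p2
  p2 = (0 | 0 + a.0)\{a} :: deadlocked
Reachable graph of Q (2 states):
  q0 = (c.(0 | 0 + a.0))\{a} :: —c→ q1
  q1 = (0 | 0 + a.0)\{a} :: deadlocked
Executing a from P (initial set {p0}):
  step 1 (a): {p1}
  P completes σ.
Executing a from Q (initial set {q0}):
  step 1 (a): ∅  — Q cannot continue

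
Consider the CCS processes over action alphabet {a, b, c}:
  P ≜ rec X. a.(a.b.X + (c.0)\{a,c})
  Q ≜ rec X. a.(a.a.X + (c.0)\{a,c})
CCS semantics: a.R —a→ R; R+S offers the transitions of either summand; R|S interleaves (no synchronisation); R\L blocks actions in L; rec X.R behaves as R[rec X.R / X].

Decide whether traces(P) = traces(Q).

P's transition system — 3 states:
  p0 = rec X. a.(a.b.X + (c.0)\{a,c}) ⊢ -a-> p1
  p1 = a.b.(rec X. a.(a.b.X + (c.0)\{a,c})) + (c.0)\{a,c} ⊢ -a-> p2
  p2 = b.(rec X. a.(a.b.X + (c.0)\{a,c})) ⊢ -b-> p0
Q's transition system — 3 states:
  q0 = rec X. a.(a.a.X + (c.0)\{a,c}) ⊢ -a-> q1
  q1 = a.a.(rec X. a.(a.a.X + (c.0)\{a,c})) + (c.0)\{a,c} ⊢ -a-> q2
  q2 = a.(rec X. a.(a.a.X + (c.0)\{a,c})) ⊢ -a-> q0
Run σ = ⟨aab⟩ on P: start {p0}
  after a @ step 1: {p1}
  after a @ step 2: {p2}
  after b @ step 3: {p0}
  ✓ P
Run σ = ⟨aab⟩ on Q: start {q0}
  after a @ step 1: {q1}
  after a @ step 2: {q2}
  after b @ step 3: ∅  — Q cannot continue

traces(P) ≠ traces(Q) — witness ⟨aab⟩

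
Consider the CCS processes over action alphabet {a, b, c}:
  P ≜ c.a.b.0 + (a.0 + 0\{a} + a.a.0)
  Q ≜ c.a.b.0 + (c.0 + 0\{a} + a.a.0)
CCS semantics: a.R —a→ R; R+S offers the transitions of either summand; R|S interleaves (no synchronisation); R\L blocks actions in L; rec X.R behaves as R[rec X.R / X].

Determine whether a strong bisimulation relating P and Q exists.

not bisimilar

P's transition system — 5 states:
  u0 = c.a.b.0 + (a.0 + 0\{a} + a.a.0) → =a=> u1, =a=> u2, =c=> u3
  u1 = 0 → ∅
  u2 = a.0 → =a=> u1
  u3 = a.b.0 → =a=> u4
  u4 = b.0 → =b=> u1
Q's transition system — 5 states:
  v0 = c.a.b.0 + (c.0 + 0\{a} + a.a.0) → =a=> v1, =c=> v2, =c=> v3
  v1 = a.0 → =a=> v2
  v2 = 0 → ∅
  v3 = a.b.0 → =a=> v4
  v4 = b.0 → =b=> v2
Bisimilarity quotient blocks:
  B0 = {u0}
  B1 = {u1, v2}
  B2 = {u3, v3}
  B3 = {u4, v4}
  B4 = {u2, v1}
  B5 = {v0}
u0 ∈ B0, v0 ∈ B5 → different blocks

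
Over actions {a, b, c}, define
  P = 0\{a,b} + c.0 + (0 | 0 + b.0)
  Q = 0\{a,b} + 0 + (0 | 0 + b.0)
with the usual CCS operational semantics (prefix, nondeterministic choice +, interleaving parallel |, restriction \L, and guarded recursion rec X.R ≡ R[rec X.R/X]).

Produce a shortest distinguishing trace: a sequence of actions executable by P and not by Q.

P's transition system — 2 states:
  u0 = 0\{a,b} + c.0 + (0 | 0 + b.0) | ··b··> u1, ··c··> u1
  u1 = 0 | deadlocked
Q's transition system — 2 states:
  v0 = 0\{a,b} + 0 + (0 | 0 + b.0) | ··b··> v1
  v1 = 0 | deadlocked
Run σ = ⟨c⟩ on P: start {u0}
  after c @ step 1: {u1}
  ✓ P
Run σ = ⟨c⟩ on Q: start {v0}
  after c @ step 1: ∅  — Q cannot continue

c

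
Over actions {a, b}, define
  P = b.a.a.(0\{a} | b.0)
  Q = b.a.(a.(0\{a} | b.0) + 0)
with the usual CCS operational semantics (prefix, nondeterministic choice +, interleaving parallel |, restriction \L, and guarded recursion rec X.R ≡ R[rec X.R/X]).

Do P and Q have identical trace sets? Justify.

Reachable graph of P (5 states):
  m0 = b.a.a.(0\{a} | b.0) | —b→ m1
  m1 = a.a.(0\{a} | b.0) | —a→ m2
  m2 = a.(0\{a} | b.0) | —a→ m3
  m3 = 0\{a} | b.0 | —b→ m4
  m4 = 0\{a} | 0 | deadlocked
Reachable graph of Q (5 states):
  n0 = b.a.(a.(0\{a} | b.0) + 0) | —b→ n1
  n1 = a.(a.(0\{a} | b.0) + 0) | —a→ n2
  n2 = a.(0\{a} | b.0) + 0 | —a→ n3
  n3 = 0\{a} | b.0 | —b→ n4
  n4 = 0\{a} | 0 | deadlocked
Coarsest stable partition (strong bisimilarity classes):
  B0 = {m0, n0}
  B1 = {m1, n1}
  B2 = {m2, n2}
  B3 = {m3, n3}
  B4 = {m4, n4}
m0 ∈ B0, n0 ∈ B0 → same block
Bisimilar ⇒ trace-equivalent.

traces(P) = traces(Q)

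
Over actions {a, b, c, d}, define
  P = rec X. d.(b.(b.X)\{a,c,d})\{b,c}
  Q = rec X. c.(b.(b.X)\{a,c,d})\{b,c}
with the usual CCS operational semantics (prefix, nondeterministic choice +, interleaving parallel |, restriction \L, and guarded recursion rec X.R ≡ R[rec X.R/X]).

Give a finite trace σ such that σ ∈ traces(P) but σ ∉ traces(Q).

Reachable graph of P (2 states):
  u0 = rec X. d.(b.(b.X)\{a,c,d})\{b,c} → —d→ u1
  u1 = (b.(b.(rec X. d.(b.(b.X)\{a,c,d})\{b,c}))\{a,c,d})\{b,c} → ∅
Reachable graph of Q (2 states):
  v0 = rec X. c.(b.(b.X)\{a,c,d})\{b,c} → —c→ v1
  v1 = (b.(b.(rec X. c.(b.(b.X)\{a,c,d})\{b,c}))\{a,c,d})\{b,c} → ∅
Trace ⟨d⟩ through P, begin at {u0}:
  step 1 (d): {u1}
  P completes σ.
Trace ⟨d⟩ through Q, begin at {v0}:
  step 1 (d): ∅  — Q cannot continue

d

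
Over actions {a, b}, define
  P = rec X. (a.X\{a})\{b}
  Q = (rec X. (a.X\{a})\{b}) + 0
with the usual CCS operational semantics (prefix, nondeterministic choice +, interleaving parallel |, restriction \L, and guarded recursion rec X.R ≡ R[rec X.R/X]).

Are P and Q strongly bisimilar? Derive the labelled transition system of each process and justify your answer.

P's transition system — 2 states:
  p0 = rec X. (a.X\{a})\{b} ⊢ -a-> p1
  p1 = (rec X. (a.X\{a})\{b})\{a}\{b} ⊢ ∅
Q's transition system — 2 states:
  q0 = (rec X. (a.X\{a})\{b}) + 0 ⊢ -a-> q1
  q1 = (rec X. (a.X\{a})\{b})\{a}\{b} ⊢ ∅
Bisimilarity quotient blocks:
  B0 = {p0, q0}
  B1 = {p1, q1}
p0 ∈ B0, q0 ∈ B0 → same block

bisimilar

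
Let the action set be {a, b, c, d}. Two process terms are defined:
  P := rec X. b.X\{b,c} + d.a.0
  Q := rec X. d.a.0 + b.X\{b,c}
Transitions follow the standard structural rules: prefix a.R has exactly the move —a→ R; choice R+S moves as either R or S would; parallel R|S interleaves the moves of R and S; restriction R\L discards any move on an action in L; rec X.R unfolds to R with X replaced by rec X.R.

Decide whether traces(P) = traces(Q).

YES

P's transition system — 6 states:
  p0 = rec X. b.X\{b,c} + d.a.0 | -b-> p1, -d-> p2
  p1 = (rec X. b.X\{b,c} + d.a.0)\{b,c} | -d-> p3
  p2 = a.0 | -a-> p4
  p3 = (a.0)\{b,c} | -a-> p5
  p4 = 0 | ∅
  p5 = 0\{b,c} | ∅
Q's transition system — 6 states:
  q0 = rec X. d.a.0 + b.X\{b,c} | -b-> q1, -d-> q2
  q1 = (rec X. d.a.0 + b.X\{b,c})\{b,c} | -d-> q3
  q2 = a.0 | -a-> q4
  q3 = (a.0)\{b,c} | -a-> q5
  q4 = 0 | ∅
  q5 = 0\{b,c} | ∅
Coarsest stable partition (strong bisimilarity classes):
  B0 = {p0, q0}
  B1 = {p2, p3, q2, q3}
  B2 = {p4, p5, q4, q5}
  B3 = {p1, q1}
p0 ∈ B0, q0 ∈ B0 → same block
Bisimilar ⇒ trace-equivalent.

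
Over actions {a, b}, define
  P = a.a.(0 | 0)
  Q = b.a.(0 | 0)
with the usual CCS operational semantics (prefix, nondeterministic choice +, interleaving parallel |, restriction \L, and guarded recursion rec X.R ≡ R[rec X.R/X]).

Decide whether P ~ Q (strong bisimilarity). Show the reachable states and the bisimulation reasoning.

P ≁ Q

P's transition system — 3 states:
  u0 = a.a.(0 | 0) :: ··a··> u1
  u1 = a.(0 | 0) :: ··a··> u2
  u2 = 0 | 0 :: stopped
Q's transition system — 3 states:
  v0 = b.a.(0 | 0) :: ··b··> v1
  v1 = a.(0 | 0) :: ··a··> v2
  v2 = 0 | 0 :: stopped
Coarsest stable partition (strong bisimilarity classes):
  B0 = {u0}
  B1 = {u1, v1}
  B2 = {u2, v2}
  B3 = {v0}
u0 ∈ B0, v0 ∈ B3 → different blocks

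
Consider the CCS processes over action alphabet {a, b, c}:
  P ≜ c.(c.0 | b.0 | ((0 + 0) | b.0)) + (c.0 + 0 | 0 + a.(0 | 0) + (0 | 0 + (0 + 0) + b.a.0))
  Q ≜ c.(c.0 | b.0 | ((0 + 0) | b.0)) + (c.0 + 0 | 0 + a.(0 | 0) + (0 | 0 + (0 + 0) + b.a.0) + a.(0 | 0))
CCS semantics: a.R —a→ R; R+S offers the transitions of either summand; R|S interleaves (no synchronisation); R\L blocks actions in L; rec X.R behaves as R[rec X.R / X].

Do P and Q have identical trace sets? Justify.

trace-equivalent

LTS(P): 12 reachable states
  s0 = c.(c.0 | b.0 | ((0 + 0) | b.0)) + (c.0 + 0 | 0 + a.(0 | 0) + (0 | 0 + (0 + 0) + b.a.0)) ⊢ ··a··> s1, ··b··> s2, ··c··> s3, ··c··> s4
  s1 = 0 | 0 ⊢ deadlocked
  s2 = a.0 ⊢ ··a··> s3
  s3 = 0 ⊢ deadlocked
  s4 = c.0 | b.0 | ((0 + 0) | b.0) ⊢ ··b··> s5, ··b··> s6, ··c··> s7
  s5 = c.0 | 0 | ((0 + 0) | b.0) ⊢ ··b··> s8, ··c··> s9
  s6 = c.0 | b.0 | ((0 + 0) | 0) ⊢ ··b··> s8, ··c··> s10
  s7 = 0 | b.0 | ((0 + 0) | b.0) ⊢ ··b··> s10, ··b··> s9
  s8 = c.0 | 0 | ((0 + 0) | 0) ⊢ ··c··> s11
  s9 = 0 | 0 | ((0 + 0) | b.0) ⊢ ··b··> s11
  s10 = 0 | b.0 | ((0 + 0) | 0) ⊢ ··b··> s11
  s11 = 0 | 0 | ((0 + 0) | 0) ⊢ deadlocked
LTS(Q): 12 reachable states
  t0 = c.(c.0 | b.0 | ((0 + 0) | b.0)) + (c.0 + 0 | 0 + a.(0 | 0) + (0 | 0 + (0 + 0) + b.a.0) + a.(0 | 0)) ⊢ ··a··> t1, ··b··> t2, ··c··> t3, ··c··> t4
  t1 = 0 | 0 ⊢ deadlocked
  t2 = a.0 ⊢ ··a··> t3
  t3 = 0 ⊢ deadlocked
  t4 = c.0 | b.0 | ((0 + 0) | b.0) ⊢ ··b··> t5, ··b··> t6, ··c··> t7
  t5 = c.0 | 0 | ((0 + 0) | b.0) ⊢ ··b··> t8, ··c··> t9
  t6 = c.0 | b.0 | ((0 + 0) | 0) ⊢ ··b··> t8, ··c··> t10
  t7 = 0 | b.0 | ((0 + 0) | b.0) ⊢ ··b··> t10, ··b··> t9
  t8 = c.0 | 0 | ((0 + 0) | 0) ⊢ ··c··> t11
  t9 = 0 | 0 | ((0 + 0) | b.0) ⊢ ··b··> t11
  t10 = 0 | b.0 | ((0 + 0) | 0) ⊢ ··b··> t11
  t11 = 0 | 0 | ((0 + 0) | 0) ⊢ deadlocked
Partition-refinement fixed point:
  B0 = {s0, t0}
  B1 = {s1, s11, s3, t1, t11, t3}
  B2 = {s4, t4}
  B3 = {s7, t7}
  B4 = {s10, s9, t10, t9}
  B5 = {s5, s6, t5, t6}
  B6 = {s8, t8}
  B7 = {s2, t2}
s0 ∈ B0, t0 ∈ B0 → same block
Bisimilar ⇒ trace-equivalent.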